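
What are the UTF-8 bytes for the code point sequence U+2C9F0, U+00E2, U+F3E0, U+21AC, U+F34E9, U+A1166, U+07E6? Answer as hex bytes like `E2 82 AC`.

U+2C9F0: 4-byte form → F0 AC A7 B0.
U+00E2: 2-byte form → C3 A2.
U+F3E0: 3-byte form → EF 8F A0.
U+21AC: 3-byte form → E2 86 AC.
U+F34E9: 4-byte form → F3 B3 93 A9.
U+A1166: 4-byte form → F2 A1 85 A6.
U+07E6: 2-byte form → DF A6.
Concatenated (22 bytes): F0 AC A7 B0 C3 A2 EF 8F A0 E2 86 AC F3 B3 93 A9 F2 A1 85 A6 DF A6.

F0 AC A7 B0 C3 A2 EF 8F A0 E2 86 AC F3 B3 93 A9 F2 A1 85 A6 DF A6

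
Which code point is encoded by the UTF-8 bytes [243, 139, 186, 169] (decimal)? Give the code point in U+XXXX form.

Leading byte 0xF3 = 11110011 matches 11110xxx → 4-byte sequence.
Byte 1: 0xF3 = 11110011, payload 011 (3 bits).
Byte 2: 0x8B = 10001011 (10xxxxxx ✓), payload 001011.
Byte 3: 0xBA = 10111010 (10xxxxxx ✓), payload 111010.
Byte 4: 0xA9 = 10101001 (10xxxxxx ✓), payload 101001.
Concatenate: 011001011111010101001 = 0xCBEA9 (21 bits → U+CBEA9).

U+CBEA9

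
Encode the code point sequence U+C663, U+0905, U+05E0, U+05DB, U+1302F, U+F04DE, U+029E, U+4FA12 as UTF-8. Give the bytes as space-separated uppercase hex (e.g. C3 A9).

U+C663: 3-byte form → EC 99 A3.
U+0905: 3-byte form → E0 A4 85.
U+05E0: 2-byte form → D7 A0.
U+05DB: 2-byte form → D7 9B.
U+1302F: 4-byte form → F0 93 80 AF.
U+F04DE: 4-byte form → F3 B0 93 9E.
U+029E: 2-byte form → CA 9E.
U+4FA12: 4-byte form → F1 8F A8 92.
Concatenated (24 bytes): EC 99 A3 E0 A4 85 D7 A0 D7 9B F0 93 80 AF F3 B0 93 9E CA 9E F1 8F A8 92.

EC 99 A3 E0 A4 85 D7 A0 D7 9B F0 93 80 AF F3 B0 93 9E CA 9E F1 8F A8 92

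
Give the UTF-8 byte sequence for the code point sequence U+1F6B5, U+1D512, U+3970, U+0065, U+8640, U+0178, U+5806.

U+1F6B5: 4-byte form → F0 9F 9A B5.
U+1D512: 4-byte form → F0 9D 94 92.
U+3970: 3-byte form → E3 A5 B0.
U+0065: 1-byte form → 65.
U+8640: 3-byte form → E8 99 80.
U+0178: 2-byte form → C5 B8.
U+5806: 3-byte form → E5 A0 86.
Concatenated (20 bytes): F0 9F 9A B5 F0 9D 94 92 E3 A5 B0 65 E8 99 80 C5 B8 E5 A0 86.

F0 9F 9A B5 F0 9D 94 92 E3 A5 B0 65 E8 99 80 C5 B8 E5 A0 86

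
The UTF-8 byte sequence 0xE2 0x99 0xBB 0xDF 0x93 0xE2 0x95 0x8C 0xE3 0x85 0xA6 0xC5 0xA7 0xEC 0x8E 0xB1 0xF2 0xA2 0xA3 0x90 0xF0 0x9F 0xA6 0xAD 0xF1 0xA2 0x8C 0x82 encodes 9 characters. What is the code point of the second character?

Offset 0: leading byte 0xE2 = 11100010 → 3-byte char #1 = E2 99 BB.
Offset 3: leading byte 0xDF = 11011111 → 2-byte char #2 = DF 93.
Leading byte 0xDF = 11011111 matches 110xxxxx → 2-byte sequence.
Byte 1: 0xDF = 11011111, payload 11111 (5 bits).
Byte 2: 0x93 = 10010011 (10xxxxxx ✓), payload 010011.
Concatenate: 11111010011 = 0x7D3 (11 bits → U+07D3).

U+07D3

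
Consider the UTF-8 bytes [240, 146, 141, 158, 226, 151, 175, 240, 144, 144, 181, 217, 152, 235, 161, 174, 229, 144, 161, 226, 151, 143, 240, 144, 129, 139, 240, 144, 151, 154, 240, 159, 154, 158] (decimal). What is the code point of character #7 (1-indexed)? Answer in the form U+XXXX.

Offset 0: leading byte 0xF0 = 11110000 → 4-byte char #1 = F0 92 8D 9E.
Offset 4: leading byte 0xE2 = 11100010 → 3-byte char #2 = E2 97 AF.
Offset 7: leading byte 0xF0 = 11110000 → 4-byte char #3 = F0 90 90 B5.
Offset 11: leading byte 0xD9 = 11011001 → 2-byte char #4 = D9 98.
Offset 13: leading byte 0xEB = 11101011 → 3-byte char #5 = EB A1 AE.
Offset 16: leading byte 0xE5 = 11100101 → 3-byte char #6 = E5 90 A1.
Offset 19: leading byte 0xE2 = 11100010 → 3-byte char #7 = E2 97 8F.
Leading byte 0xE2 = 11100010 matches 1110xxxx → 3-byte sequence.
Byte 1: 0xE2 = 11100010, payload 0010 (4 bits).
Byte 2: 0x97 = 10010111 (10xxxxxx ✓), payload 010111.
Byte 3: 0x8F = 10001111 (10xxxxxx ✓), payload 001111.
Concatenate: 0010010111001111 = 0x25CF (16 bits → U+25CF).

U+25CF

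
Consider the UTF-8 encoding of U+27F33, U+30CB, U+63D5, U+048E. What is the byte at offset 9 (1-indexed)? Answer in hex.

1-indexed offset 9 is 0-indexed offset 8.
U+27F33 → 4-byte form F0 A7 BC B3 at offsets 0–3.
U+30CB → 3-byte form E3 83 8B at offsets 4–6.
U+63D5 → 3-byte form E6 8F 95 at offsets 7–9.
Offset 8 falls in char 3's range; it's byte 2 of E6 8F 95 = 0x8F.

0x8F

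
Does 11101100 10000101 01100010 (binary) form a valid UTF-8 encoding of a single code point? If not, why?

Leading byte 0xEC = 11101100 → 3-byte form.
Byte 3 is 0x62 = 01100010, which is not 10xxxxxx — expected a continuation byte.

invalid (non-continuation byte where continuation expected)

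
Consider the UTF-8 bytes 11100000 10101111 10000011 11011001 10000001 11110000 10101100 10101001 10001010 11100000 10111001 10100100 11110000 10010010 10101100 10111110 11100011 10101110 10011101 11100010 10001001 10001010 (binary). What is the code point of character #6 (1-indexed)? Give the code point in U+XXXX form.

U+3B9D

Offset 0: leading byte 0xE0 = 11100000 → 3-byte char #1 = E0 AF 83.
Offset 3: leading byte 0xD9 = 11011001 → 2-byte char #2 = D9 81.
Offset 5: leading byte 0xF0 = 11110000 → 4-byte char #3 = F0 AC A9 8A.
Offset 9: leading byte 0xE0 = 11100000 → 3-byte char #4 = E0 B9 A4.
Offset 12: leading byte 0xF0 = 11110000 → 4-byte char #5 = F0 92 AC BE.
Offset 16: leading byte 0xE3 = 11100011 → 3-byte char #6 = E3 AE 9D.
Leading byte 0xE3 = 11100011 matches 1110xxxx → 3-byte sequence.
Byte 1: 0xE3 = 11100011, payload 0011 (4 bits).
Byte 2: 0xAE = 10101110 (10xxxxxx ✓), payload 101110.
Byte 3: 0x9D = 10011101 (10xxxxxx ✓), payload 011101.
Concatenate: 0011101110011101 = 0x3B9D (16 bits → U+3B9D).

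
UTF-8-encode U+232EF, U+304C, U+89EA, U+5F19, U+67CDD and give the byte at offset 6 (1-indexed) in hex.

1-indexed offset 6 is 0-indexed offset 5.
U+232EF → 4-byte form F0 A3 8B AF at offsets 0–3.
U+304C → 3-byte form E3 81 8C at offsets 4–6.
Offset 5 falls in char 2's range; it's byte 2 of E3 81 8C = 0x81.

0x81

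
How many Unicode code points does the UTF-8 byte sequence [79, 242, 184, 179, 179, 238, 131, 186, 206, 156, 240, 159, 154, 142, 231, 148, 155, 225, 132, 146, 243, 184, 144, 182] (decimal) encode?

8

Byte at offset 0: 0x4F = 01001111 → 1-byte char (#1). Advance 1.
Byte at offset 1: 0xF2 = 11110010 → 4-byte char (#2). Advance 4.
Byte at offset 5: 0xEE = 11101110 → 3-byte char (#3). Advance 3.
Byte at offset 8: 0xCE = 11001110 → 2-byte char (#4). Advance 2.
Byte at offset 10: 0xF0 = 11110000 → 4-byte char (#5). Advance 4.
Byte at offset 14: 0xE7 = 11100111 → 3-byte char (#6). Advance 3.
Byte at offset 17: 0xE1 = 11100001 → 3-byte char (#7). Advance 3.
Byte at offset 20: 0xF3 = 11110011 → 4-byte char (#8). Advance 4.
Reached end at offset 24 after 8 code points.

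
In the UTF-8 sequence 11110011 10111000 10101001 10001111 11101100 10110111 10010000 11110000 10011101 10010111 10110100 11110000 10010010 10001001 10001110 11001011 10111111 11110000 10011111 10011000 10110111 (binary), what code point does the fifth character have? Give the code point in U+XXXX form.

U+02FF

Offset 0: leading byte 0xF3 = 11110011 → 4-byte char #1 = F3 B8 A9 8F.
Offset 4: leading byte 0xEC = 11101100 → 3-byte char #2 = EC B7 90.
Offset 7: leading byte 0xF0 = 11110000 → 4-byte char #3 = F0 9D 97 B4.
Offset 11: leading byte 0xF0 = 11110000 → 4-byte char #4 = F0 92 89 8E.
Offset 15: leading byte 0xCB = 11001011 → 2-byte char #5 = CB BF.
Leading byte 0xCB = 11001011 matches 110xxxxx → 2-byte sequence.
Byte 1: 0xCB = 11001011, payload 01011 (5 bits).
Byte 2: 0xBF = 10111111 (10xxxxxx ✓), payload 111111.
Concatenate: 01011111111 = 0x2FF (11 bits → U+02FF).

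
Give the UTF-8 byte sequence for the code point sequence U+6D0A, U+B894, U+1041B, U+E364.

E6 B4 8A EB A2 94 F0 90 90 9B EE 8D A4

U+6D0A: 3-byte form → E6 B4 8A.
U+B894: 3-byte form → EB A2 94.
U+1041B: 4-byte form → F0 90 90 9B.
U+E364: 3-byte form → EE 8D A4.
Concatenated (13 bytes): E6 B4 8A EB A2 94 F0 90 90 9B EE 8D A4.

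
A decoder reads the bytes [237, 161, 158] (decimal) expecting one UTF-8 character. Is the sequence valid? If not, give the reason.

Structurally a 3-byte sequence; payload = 0xD85E.
But 0xD85E is in U+D800–U+DFFF, the surrogate range. Surrogates are not Unicode scalar values and are forbidden in UTF-8.

invalid (encodes a surrogate (U+D800–U+DFFF))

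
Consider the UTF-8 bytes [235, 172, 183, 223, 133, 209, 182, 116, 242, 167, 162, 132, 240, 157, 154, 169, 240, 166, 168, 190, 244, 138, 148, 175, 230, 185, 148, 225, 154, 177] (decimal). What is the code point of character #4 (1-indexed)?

Offset 0: leading byte 0xEB = 11101011 → 3-byte char #1 = EB AC B7.
Offset 3: leading byte 0xDF = 11011111 → 2-byte char #2 = DF 85.
Offset 5: leading byte 0xD1 = 11010001 → 2-byte char #3 = D1 B6.
Offset 7: leading byte 0x74 = 01110100 → 1-byte char #4 = 74.
Leading byte 0x74 = 01110100 matches 0xxxxxxx → 1-byte sequence.
Byte 1: 0x74 = 01110100, payload 1110100 (7 bits).
Concatenate: 1110100 = 0x74 (7 bits → U+0074).

U+0074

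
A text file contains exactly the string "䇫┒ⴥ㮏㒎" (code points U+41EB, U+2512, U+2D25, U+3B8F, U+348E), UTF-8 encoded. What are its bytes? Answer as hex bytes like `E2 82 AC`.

U+41EB: 3-byte form → E4 87 AB.
U+2512: 3-byte form → E2 94 92.
U+2D25: 3-byte form → E2 B4 A5.
U+3B8F: 3-byte form → E3 AE 8F.
U+348E: 3-byte form → E3 92 8E.
Concatenated (15 bytes): E4 87 AB E2 94 92 E2 B4 A5 E3 AE 8F E3 92 8E.

E4 87 AB E2 94 92 E2 B4 A5 E3 AE 8F E3 92 8E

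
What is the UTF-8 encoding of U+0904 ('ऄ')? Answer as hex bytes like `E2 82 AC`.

E0 A4 84

U+0904 = 0x904 = 2308 decimal. In range U+0800–U+FFFF → 3-byte form: 1110xxxx 10xxxxxx 10xxxxxx.
Binary (16 bits): 0000100100000100.
Split 4+6+6: 0000 | 100100 | 000100.
Byte 1: 11100000 = 0xE0.
Byte 2: 10100100 = 0xA4.
Byte 3: 10000100 = 0x84.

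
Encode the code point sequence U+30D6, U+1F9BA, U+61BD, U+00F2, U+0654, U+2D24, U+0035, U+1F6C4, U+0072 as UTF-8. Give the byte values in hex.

U+30D6: 3-byte form → E3 83 96.
U+1F9BA: 4-byte form → F0 9F A6 BA.
U+61BD: 3-byte form → E6 86 BD.
U+00F2: 2-byte form → C3 B2.
U+0654: 2-byte form → D9 94.
U+2D24: 3-byte form → E2 B4 A4.
U+0035: 1-byte form → 35.
U+1F6C4: 4-byte form → F0 9F 9B 84.
U+0072: 1-byte form → 72.
Concatenated (23 bytes): E3 83 96 F0 9F A6 BA E6 86 BD C3 B2 D9 94 E2 B4 A4 35 F0 9F 9B 84 72.

E3 83 96 F0 9F A6 BA E6 86 BD C3 B2 D9 94 E2 B4 A4 35 F0 9F 9B 84 72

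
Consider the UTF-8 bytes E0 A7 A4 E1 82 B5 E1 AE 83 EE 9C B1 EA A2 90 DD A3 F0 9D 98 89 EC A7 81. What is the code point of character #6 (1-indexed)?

U+0763

Offset 0: leading byte 0xE0 = 11100000 → 3-byte char #1 = E0 A7 A4.
Offset 3: leading byte 0xE1 = 11100001 → 3-byte char #2 = E1 82 B5.
Offset 6: leading byte 0xE1 = 11100001 → 3-byte char #3 = E1 AE 83.
Offset 9: leading byte 0xEE = 11101110 → 3-byte char #4 = EE 9C B1.
Offset 12: leading byte 0xEA = 11101010 → 3-byte char #5 = EA A2 90.
Offset 15: leading byte 0xDD = 11011101 → 2-byte char #6 = DD A3.
Leading byte 0xDD = 11011101 matches 110xxxxx → 2-byte sequence.
Byte 1: 0xDD = 11011101, payload 11101 (5 bits).
Byte 2: 0xA3 = 10100011 (10xxxxxx ✓), payload 100011.
Concatenate: 11101100011 = 0x763 (11 bits → U+0763).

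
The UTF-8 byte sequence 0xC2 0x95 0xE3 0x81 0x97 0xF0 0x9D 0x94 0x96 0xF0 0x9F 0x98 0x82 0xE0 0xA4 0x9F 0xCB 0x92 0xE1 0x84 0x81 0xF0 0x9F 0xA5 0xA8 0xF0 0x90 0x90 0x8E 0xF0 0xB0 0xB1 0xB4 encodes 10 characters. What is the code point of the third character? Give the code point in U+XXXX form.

Offset 0: leading byte 0xC2 = 11000010 → 2-byte char #1 = C2 95.
Offset 2: leading byte 0xE3 = 11100011 → 3-byte char #2 = E3 81 97.
Offset 5: leading byte 0xF0 = 11110000 → 4-byte char #3 = F0 9D 94 96.
Leading byte 0xF0 = 11110000 matches 11110xxx → 4-byte sequence.
Byte 1: 0xF0 = 11110000, payload 000 (3 bits).
Byte 2: 0x9D = 10011101 (10xxxxxx ✓), payload 011101.
Byte 3: 0x94 = 10010100 (10xxxxxx ✓), payload 010100.
Byte 4: 0x96 = 10010110 (10xxxxxx ✓), payload 010110.
Concatenate: 000011101010100010110 = 0x1D516 (21 bits → U+1D516).

U+1D516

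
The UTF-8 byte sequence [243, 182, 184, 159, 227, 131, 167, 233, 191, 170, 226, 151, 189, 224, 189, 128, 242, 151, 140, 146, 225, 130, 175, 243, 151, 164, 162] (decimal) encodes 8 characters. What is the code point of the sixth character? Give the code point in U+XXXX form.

Offset 0: leading byte 0xF3 = 11110011 → 4-byte char #1 = F3 B6 B8 9F.
Offset 4: leading byte 0xE3 = 11100011 → 3-byte char #2 = E3 83 A7.
Offset 7: leading byte 0xE9 = 11101001 → 3-byte char #3 = E9 BF AA.
Offset 10: leading byte 0xE2 = 11100010 → 3-byte char #4 = E2 97 BD.
Offset 13: leading byte 0xE0 = 11100000 → 3-byte char #5 = E0 BD 80.
Offset 16: leading byte 0xF2 = 11110010 → 4-byte char #6 = F2 97 8C 92.
Leading byte 0xF2 = 11110010 matches 11110xxx → 4-byte sequence.
Byte 1: 0xF2 = 11110010, payload 010 (3 bits).
Byte 2: 0x97 = 10010111 (10xxxxxx ✓), payload 010111.
Byte 3: 0x8C = 10001100 (10xxxxxx ✓), payload 001100.
Byte 4: 0x92 = 10010010 (10xxxxxx ✓), payload 010010.
Concatenate: 010010111001100010010 = 0x97312 (21 bits → U+97312).

U+97312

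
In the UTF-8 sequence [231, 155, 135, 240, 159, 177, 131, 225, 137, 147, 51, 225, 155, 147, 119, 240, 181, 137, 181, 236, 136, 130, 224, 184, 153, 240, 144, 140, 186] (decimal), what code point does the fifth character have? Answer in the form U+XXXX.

Offset 0: leading byte 0xE7 = 11100111 → 3-byte char #1 = E7 9B 87.
Offset 3: leading byte 0xF0 = 11110000 → 4-byte char #2 = F0 9F B1 83.
Offset 7: leading byte 0xE1 = 11100001 → 3-byte char #3 = E1 89 93.
Offset 10: leading byte 0x33 = 00110011 → 1-byte char #4 = 33.
Offset 11: leading byte 0xE1 = 11100001 → 3-byte char #5 = E1 9B 93.
Leading byte 0xE1 = 11100001 matches 1110xxxx → 3-byte sequence.
Byte 1: 0xE1 = 11100001, payload 0001 (4 bits).
Byte 2: 0x9B = 10011011 (10xxxxxx ✓), payload 011011.
Byte 3: 0x93 = 10010011 (10xxxxxx ✓), payload 010011.
Concatenate: 0001011011010011 = 0x16D3 (16 bits → U+16D3).

U+16D3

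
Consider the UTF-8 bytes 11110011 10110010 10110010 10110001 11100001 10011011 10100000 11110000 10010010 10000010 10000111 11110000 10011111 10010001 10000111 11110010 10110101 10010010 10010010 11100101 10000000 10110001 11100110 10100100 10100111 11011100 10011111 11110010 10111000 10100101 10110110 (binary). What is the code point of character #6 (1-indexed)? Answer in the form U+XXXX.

U+5031

Offset 0: leading byte 0xF3 = 11110011 → 4-byte char #1 = F3 B2 B2 B1.
Offset 4: leading byte 0xE1 = 11100001 → 3-byte char #2 = E1 9B A0.
Offset 7: leading byte 0xF0 = 11110000 → 4-byte char #3 = F0 92 82 87.
Offset 11: leading byte 0xF0 = 11110000 → 4-byte char #4 = F0 9F 91 87.
Offset 15: leading byte 0xF2 = 11110010 → 4-byte char #5 = F2 B5 92 92.
Offset 19: leading byte 0xE5 = 11100101 → 3-byte char #6 = E5 80 B1.
Leading byte 0xE5 = 11100101 matches 1110xxxx → 3-byte sequence.
Byte 1: 0xE5 = 11100101, payload 0101 (4 bits).
Byte 2: 0x80 = 10000000 (10xxxxxx ✓), payload 000000.
Byte 3: 0xB1 = 10110001 (10xxxxxx ✓), payload 110001.
Concatenate: 0101000000110001 = 0x5031 (16 bits → U+5031).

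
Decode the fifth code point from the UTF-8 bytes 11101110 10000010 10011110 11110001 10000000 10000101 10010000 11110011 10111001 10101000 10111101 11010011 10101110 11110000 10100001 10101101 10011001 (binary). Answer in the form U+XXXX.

Offset 0: leading byte 0xEE = 11101110 → 3-byte char #1 = EE 82 9E.
Offset 3: leading byte 0xF1 = 11110001 → 4-byte char #2 = F1 80 85 90.
Offset 7: leading byte 0xF3 = 11110011 → 4-byte char #3 = F3 B9 A8 BD.
Offset 11: leading byte 0xD3 = 11010011 → 2-byte char #4 = D3 AE.
Offset 13: leading byte 0xF0 = 11110000 → 4-byte char #5 = F0 A1 AD 99.
Leading byte 0xF0 = 11110000 matches 11110xxx → 4-byte sequence.
Byte 1: 0xF0 = 11110000, payload 000 (3 bits).
Byte 2: 0xA1 = 10100001 (10xxxxxx ✓), payload 100001.
Byte 3: 0xAD = 10101101 (10xxxxxx ✓), payload 101101.
Byte 4: 0x99 = 10011001 (10xxxxxx ✓), payload 011001.
Concatenate: 000100001101101011001 = 0x21B59 (21 bits → U+21B59).

U+21B59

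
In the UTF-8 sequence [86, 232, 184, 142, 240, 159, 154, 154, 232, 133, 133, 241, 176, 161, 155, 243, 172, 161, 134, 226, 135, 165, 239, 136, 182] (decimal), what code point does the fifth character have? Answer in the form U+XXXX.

U+7085B

Offset 0: leading byte 0x56 = 01010110 → 1-byte char #1 = 56.
Offset 1: leading byte 0xE8 = 11101000 → 3-byte char #2 = E8 B8 8E.
Offset 4: leading byte 0xF0 = 11110000 → 4-byte char #3 = F0 9F 9A 9A.
Offset 8: leading byte 0xE8 = 11101000 → 3-byte char #4 = E8 85 85.
Offset 11: leading byte 0xF1 = 11110001 → 4-byte char #5 = F1 B0 A1 9B.
Leading byte 0xF1 = 11110001 matches 11110xxx → 4-byte sequence.
Byte 1: 0xF1 = 11110001, payload 001 (3 bits).
Byte 2: 0xB0 = 10110000 (10xxxxxx ✓), payload 110000.
Byte 3: 0xA1 = 10100001 (10xxxxxx ✓), payload 100001.
Byte 4: 0x9B = 10011011 (10xxxxxx ✓), payload 011011.
Concatenate: 001110000100001011011 = 0x7085B (21 bits → U+7085B).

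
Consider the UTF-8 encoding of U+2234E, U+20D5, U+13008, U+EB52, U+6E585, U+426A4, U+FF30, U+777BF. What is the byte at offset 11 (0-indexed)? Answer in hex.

U+2234E → 4-byte form F0 A2 8D 8E at offsets 0–3.
U+20D5 → 3-byte form E2 83 95 at offsets 4–6.
U+13008 → 4-byte form F0 93 80 88 at offsets 7–10.
U+EB52 → 3-byte form EE AD 92 at offsets 11–13.
Offset 11 falls in char 4's range; it's byte 1 of EE AD 92 = 0xEE.

0xEE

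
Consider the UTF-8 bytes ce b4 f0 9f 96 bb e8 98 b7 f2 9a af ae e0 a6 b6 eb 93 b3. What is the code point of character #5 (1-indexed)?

Offset 0: leading byte 0xCE = 11001110 → 2-byte char #1 = CE B4.
Offset 2: leading byte 0xF0 = 11110000 → 4-byte char #2 = F0 9F 96 BB.
Offset 6: leading byte 0xE8 = 11101000 → 3-byte char #3 = E8 98 B7.
Offset 9: leading byte 0xF2 = 11110010 → 4-byte char #4 = F2 9A AF AE.
Offset 13: leading byte 0xE0 = 11100000 → 3-byte char #5 = E0 A6 B6.
Leading byte 0xE0 = 11100000 matches 1110xxxx → 3-byte sequence.
Byte 1: 0xE0 = 11100000, payload 0000 (4 bits).
Byte 2: 0xA6 = 10100110 (10xxxxxx ✓), payload 100110.
Byte 3: 0xB6 = 10110110 (10xxxxxx ✓), payload 110110.
Concatenate: 0000100110110110 = 0x9B6 (16 bits → U+09B6).

U+09B6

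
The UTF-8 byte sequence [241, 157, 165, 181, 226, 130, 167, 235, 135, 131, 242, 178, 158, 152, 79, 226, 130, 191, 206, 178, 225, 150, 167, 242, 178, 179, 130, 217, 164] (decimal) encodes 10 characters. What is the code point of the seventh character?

Offset 0: leading byte 0xF1 = 11110001 → 4-byte char #1 = F1 9D A5 B5.
Offset 4: leading byte 0xE2 = 11100010 → 3-byte char #2 = E2 82 A7.
Offset 7: leading byte 0xEB = 11101011 → 3-byte char #3 = EB 87 83.
Offset 10: leading byte 0xF2 = 11110010 → 4-byte char #4 = F2 B2 9E 98.
Offset 14: leading byte 0x4F = 01001111 → 1-byte char #5 = 4F.
Offset 15: leading byte 0xE2 = 11100010 → 3-byte char #6 = E2 82 BF.
Offset 18: leading byte 0xCE = 11001110 → 2-byte char #7 = CE B2.
Leading byte 0xCE = 11001110 matches 110xxxxx → 2-byte sequence.
Byte 1: 0xCE = 11001110, payload 01110 (5 bits).
Byte 2: 0xB2 = 10110010 (10xxxxxx ✓), payload 110010.
Concatenate: 01110110010 = 0x3B2 (11 bits → U+03B2).

U+03B2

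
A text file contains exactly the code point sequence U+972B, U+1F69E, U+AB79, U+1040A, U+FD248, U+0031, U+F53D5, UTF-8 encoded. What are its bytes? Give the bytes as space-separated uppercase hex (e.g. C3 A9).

E9 9C AB F0 9F 9A 9E EA AD B9 F0 90 90 8A F3 BD 89 88 31 F3 B5 8F 95

U+972B: 3-byte form → E9 9C AB.
U+1F69E: 4-byte form → F0 9F 9A 9E.
U+AB79: 3-byte form → EA AD B9.
U+1040A: 4-byte form → F0 90 90 8A.
U+FD248: 4-byte form → F3 BD 89 88.
U+0031: 1-byte form → 31.
U+F53D5: 4-byte form → F3 B5 8F 95.
Concatenated (23 bytes): E9 9C AB F0 9F 9A 9E EA AD B9 F0 90 90 8A F3 BD 89 88 31 F3 B5 8F 95.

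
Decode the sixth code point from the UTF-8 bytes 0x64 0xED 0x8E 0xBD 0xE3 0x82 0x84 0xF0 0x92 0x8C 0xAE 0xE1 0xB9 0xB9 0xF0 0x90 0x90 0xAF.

U+1042F

Offset 0: leading byte 0x64 = 01100100 → 1-byte char #1 = 64.
Offset 1: leading byte 0xED = 11101101 → 3-byte char #2 = ED 8E BD.
Offset 4: leading byte 0xE3 = 11100011 → 3-byte char #3 = E3 82 84.
Offset 7: leading byte 0xF0 = 11110000 → 4-byte char #4 = F0 92 8C AE.
Offset 11: leading byte 0xE1 = 11100001 → 3-byte char #5 = E1 B9 B9.
Offset 14: leading byte 0xF0 = 11110000 → 4-byte char #6 = F0 90 90 AF.
Leading byte 0xF0 = 11110000 matches 11110xxx → 4-byte sequence.
Byte 1: 0xF0 = 11110000, payload 000 (3 bits).
Byte 2: 0x90 = 10010000 (10xxxxxx ✓), payload 010000.
Byte 3: 0x90 = 10010000 (10xxxxxx ✓), payload 010000.
Byte 4: 0xAF = 10101111 (10xxxxxx ✓), payload 101111.
Concatenate: 000010000010000101111 = 0x1042F (21 bits → U+1042F).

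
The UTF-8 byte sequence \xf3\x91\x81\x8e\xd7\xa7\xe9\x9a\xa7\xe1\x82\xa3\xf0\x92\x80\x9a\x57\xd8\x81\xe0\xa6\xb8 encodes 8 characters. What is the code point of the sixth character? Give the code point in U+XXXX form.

Offset 0: leading byte 0xF3 = 11110011 → 4-byte char #1 = F3 91 81 8E.
Offset 4: leading byte 0xD7 = 11010111 → 2-byte char #2 = D7 A7.
Offset 6: leading byte 0xE9 = 11101001 → 3-byte char #3 = E9 9A A7.
Offset 9: leading byte 0xE1 = 11100001 → 3-byte char #4 = E1 82 A3.
Offset 12: leading byte 0xF0 = 11110000 → 4-byte char #5 = F0 92 80 9A.
Offset 16: leading byte 0x57 = 01010111 → 1-byte char #6 = 57.
Leading byte 0x57 = 01010111 matches 0xxxxxxx → 1-byte sequence.
Byte 1: 0x57 = 01010111, payload 1010111 (7 bits).
Concatenate: 1010111 = 0x57 (7 bits → U+0057).

U+0057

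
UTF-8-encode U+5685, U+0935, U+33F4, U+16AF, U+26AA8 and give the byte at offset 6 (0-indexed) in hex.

0xE3

U+5685 → 3-byte form E5 9A 85 at offsets 0–2.
U+0935 → 3-byte form E0 A4 B5 at offsets 3–5.
U+33F4 → 3-byte form E3 8F B4 at offsets 6–8.
Offset 6 falls in char 3's range; it's byte 1 of E3 8F B4 = 0xE3.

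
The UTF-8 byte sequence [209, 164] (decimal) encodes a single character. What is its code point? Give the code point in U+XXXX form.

U+0464

Leading byte 0xD1 = 11010001 matches 110xxxxx → 2-byte sequence.
Byte 1: 0xD1 = 11010001, payload 10001 (5 bits).
Byte 2: 0xA4 = 10100100 (10xxxxxx ✓), payload 100100.
Concatenate: 10001100100 = 0x464 (11 bits → U+0464).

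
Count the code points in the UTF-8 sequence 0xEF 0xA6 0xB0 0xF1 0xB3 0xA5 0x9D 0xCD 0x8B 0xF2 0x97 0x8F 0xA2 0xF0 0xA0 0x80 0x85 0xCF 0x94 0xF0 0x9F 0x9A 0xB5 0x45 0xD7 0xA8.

9

Byte at offset 0: 0xEF = 11101111 → 3-byte char (#1). Advance 3.
Byte at offset 3: 0xF1 = 11110001 → 4-byte char (#2). Advance 4.
Byte at offset 7: 0xCD = 11001101 → 2-byte char (#3). Advance 2.
Byte at offset 9: 0xF2 = 11110010 → 4-byte char (#4). Advance 4.
Byte at offset 13: 0xF0 = 11110000 → 4-byte char (#5). Advance 4.
Byte at offset 17: 0xCF = 11001111 → 2-byte char (#6). Advance 2.
Byte at offset 19: 0xF0 = 11110000 → 4-byte char (#7). Advance 4.
Byte at offset 23: 0x45 = 01000101 → 1-byte char (#8). Advance 1.
Byte at offset 24: 0xD7 = 11010111 → 2-byte char (#9). Advance 2.
Reached end at offset 26 after 9 code points.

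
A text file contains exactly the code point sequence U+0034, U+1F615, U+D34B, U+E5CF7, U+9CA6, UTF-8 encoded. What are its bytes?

34 F0 9F 98 95 ED 8D 8B F3 A5 B3 B7 E9 B2 A6

U+0034: 1-byte form → 34.
U+1F615: 4-byte form → F0 9F 98 95.
U+D34B: 3-byte form → ED 8D 8B.
U+E5CF7: 4-byte form → F3 A5 B3 B7.
U+9CA6: 3-byte form → E9 B2 A6.
Concatenated (15 bytes): 34 F0 9F 98 95 ED 8D 8B F3 A5 B3 B7 E9 B2 A6.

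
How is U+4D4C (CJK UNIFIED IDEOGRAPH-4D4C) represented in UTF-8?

U+4D4C = 0x4D4C = 19788 decimal. In range U+0800–U+FFFF → 3-byte form: 1110xxxx 10xxxxxx 10xxxxxx.
Binary (16 bits): 0100110101001100.
Split 4+6+6: 0100 | 110101 | 001100.
Byte 1: 11100100 = 0xE4.
Byte 2: 10110101 = 0xB5.
Byte 3: 10001100 = 0x8C.

E4 B5 8C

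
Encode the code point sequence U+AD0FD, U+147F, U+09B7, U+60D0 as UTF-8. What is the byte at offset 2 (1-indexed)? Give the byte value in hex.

1-indexed offset 2 is 0-indexed offset 1.
U+AD0FD → 4-byte form F2 AD 83 BD at offsets 0–3.
Offset 1 falls in char 1's range; it's byte 2 of F2 AD 83 BD = 0xAD.

0xAD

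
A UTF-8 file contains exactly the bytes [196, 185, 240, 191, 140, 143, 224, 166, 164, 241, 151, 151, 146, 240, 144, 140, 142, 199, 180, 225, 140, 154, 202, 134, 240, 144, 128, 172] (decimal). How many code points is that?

Byte at offset 0: 0xC4 = 11000100 → 2-byte char (#1). Advance 2.
Byte at offset 2: 0xF0 = 11110000 → 4-byte char (#2). Advance 4.
Byte at offset 6: 0xE0 = 11100000 → 3-byte char (#3). Advance 3.
Byte at offset 9: 0xF1 = 11110001 → 4-byte char (#4). Advance 4.
Byte at offset 13: 0xF0 = 11110000 → 4-byte char (#5). Advance 4.
Byte at offset 17: 0xC7 = 11000111 → 2-byte char (#6). Advance 2.
Byte at offset 19: 0xE1 = 11100001 → 3-byte char (#7). Advance 3.
Byte at offset 22: 0xCA = 11001010 → 2-byte char (#8). Advance 2.
Byte at offset 24: 0xF0 = 11110000 → 4-byte char (#9). Advance 4.
Reached end at offset 28 after 9 code points.

9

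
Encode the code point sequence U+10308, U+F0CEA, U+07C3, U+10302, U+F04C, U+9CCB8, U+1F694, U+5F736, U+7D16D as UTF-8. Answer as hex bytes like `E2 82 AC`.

U+10308: 4-byte form → F0 90 8C 88.
U+F0CEA: 4-byte form → F3 B0 B3 AA.
U+07C3: 2-byte form → DF 83.
U+10302: 4-byte form → F0 90 8C 82.
U+F04C: 3-byte form → EF 81 8C.
U+9CCB8: 4-byte form → F2 9C B2 B8.
U+1F694: 4-byte form → F0 9F 9A 94.
U+5F736: 4-byte form → F1 9F 9C B6.
U+7D16D: 4-byte form → F1 BD 85 AD.
Concatenated (33 bytes): F0 90 8C 88 F3 B0 B3 AA DF 83 F0 90 8C 82 EF 81 8C F2 9C B2 B8 F0 9F 9A 94 F1 9F 9C B6 F1 BD 85 AD.

F0 90 8C 88 F3 B0 B3 AA DF 83 F0 90 8C 82 EF 81 8C F2 9C B2 B8 F0 9F 9A 94 F1 9F 9C B6 F1 BD 85 AD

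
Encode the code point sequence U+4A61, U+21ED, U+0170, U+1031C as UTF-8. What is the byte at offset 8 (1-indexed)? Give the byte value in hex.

1-indexed offset 8 is 0-indexed offset 7.
U+4A61 → 3-byte form E4 A9 A1 at offsets 0–2.
U+21ED → 3-byte form E2 87 AD at offsets 3–5.
U+0170 → 2-byte form C5 B0 at offsets 6–7.
Offset 7 falls in char 3's range; it's byte 2 of C5 B0 = 0xB0.

0xB0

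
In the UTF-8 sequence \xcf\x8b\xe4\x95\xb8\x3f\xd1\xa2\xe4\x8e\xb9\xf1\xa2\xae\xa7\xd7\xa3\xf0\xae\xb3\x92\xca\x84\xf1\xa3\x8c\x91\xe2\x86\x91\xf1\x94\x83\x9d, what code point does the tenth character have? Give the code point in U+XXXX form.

U+63311

Offset 0: leading byte 0xCF = 11001111 → 2-byte char #1 = CF 8B.
Offset 2: leading byte 0xE4 = 11100100 → 3-byte char #2 = E4 95 B8.
Offset 5: leading byte 0x3F = 00111111 → 1-byte char #3 = 3F.
Offset 6: leading byte 0xD1 = 11010001 → 2-byte char #4 = D1 A2.
Offset 8: leading byte 0xE4 = 11100100 → 3-byte char #5 = E4 8E B9.
Offset 11: leading byte 0xF1 = 11110001 → 4-byte char #6 = F1 A2 AE A7.
Offset 15: leading byte 0xD7 = 11010111 → 2-byte char #7 = D7 A3.
Offset 17: leading byte 0xF0 = 11110000 → 4-byte char #8 = F0 AE B3 92.
Offset 21: leading byte 0xCA = 11001010 → 2-byte char #9 = CA 84.
Offset 23: leading byte 0xF1 = 11110001 → 4-byte char #10 = F1 A3 8C 91.
Leading byte 0xF1 = 11110001 matches 11110xxx → 4-byte sequence.
Byte 1: 0xF1 = 11110001, payload 001 (3 bits).
Byte 2: 0xA3 = 10100011 (10xxxxxx ✓), payload 100011.
Byte 3: 0x8C = 10001100 (10xxxxxx ✓), payload 001100.
Byte 4: 0x91 = 10010001 (10xxxxxx ✓), payload 010001.
Concatenate: 001100011001100010001 = 0x63311 (21 bits → U+63311).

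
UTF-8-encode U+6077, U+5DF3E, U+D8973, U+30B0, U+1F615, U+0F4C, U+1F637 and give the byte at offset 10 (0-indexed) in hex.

0xB3

U+6077 → 3-byte form E6 81 B7 at offsets 0–2.
U+5DF3E → 4-byte form F1 9D BC BE at offsets 3–6.
U+D8973 → 4-byte form F3 98 A5 B3 at offsets 7–10.
Offset 10 falls in char 3's range; it's byte 4 of F3 98 A5 B3 = 0xB3.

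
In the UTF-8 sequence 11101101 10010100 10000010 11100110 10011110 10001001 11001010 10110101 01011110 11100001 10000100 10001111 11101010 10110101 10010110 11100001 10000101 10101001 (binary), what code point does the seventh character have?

Offset 0: leading byte 0xED = 11101101 → 3-byte char #1 = ED 94 82.
Offset 3: leading byte 0xE6 = 11100110 → 3-byte char #2 = E6 9E 89.
Offset 6: leading byte 0xCA = 11001010 → 2-byte char #3 = CA B5.
Offset 8: leading byte 0x5E = 01011110 → 1-byte char #4 = 5E.
Offset 9: leading byte 0xE1 = 11100001 → 3-byte char #5 = E1 84 8F.
Offset 12: leading byte 0xEA = 11101010 → 3-byte char #6 = EA B5 96.
Offset 15: leading byte 0xE1 = 11100001 → 3-byte char #7 = E1 85 A9.
Leading byte 0xE1 = 11100001 matches 1110xxxx → 3-byte sequence.
Byte 1: 0xE1 = 11100001, payload 0001 (4 bits).
Byte 2: 0x85 = 10000101 (10xxxxxx ✓), payload 000101.
Byte 3: 0xA9 = 10101001 (10xxxxxx ✓), payload 101001.
Concatenate: 0001000101101001 = 0x1169 (16 bits → U+1169).

U+1169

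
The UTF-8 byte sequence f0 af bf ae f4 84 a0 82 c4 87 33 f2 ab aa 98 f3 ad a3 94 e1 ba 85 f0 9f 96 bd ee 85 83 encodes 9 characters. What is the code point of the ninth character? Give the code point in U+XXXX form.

Offset 0: leading byte 0xF0 = 11110000 → 4-byte char #1 = F0 AF BF AE.
Offset 4: leading byte 0xF4 = 11110100 → 4-byte char #2 = F4 84 A0 82.
Offset 8: leading byte 0xC4 = 11000100 → 2-byte char #3 = C4 87.
Offset 10: leading byte 0x33 = 00110011 → 1-byte char #4 = 33.
Offset 11: leading byte 0xF2 = 11110010 → 4-byte char #5 = F2 AB AA 98.
Offset 15: leading byte 0xF3 = 11110011 → 4-byte char #6 = F3 AD A3 94.
Offset 19: leading byte 0xE1 = 11100001 → 3-byte char #7 = E1 BA 85.
Offset 22: leading byte 0xF0 = 11110000 → 4-byte char #8 = F0 9F 96 BD.
Offset 26: leading byte 0xEE = 11101110 → 3-byte char #9 = EE 85 83.
Leading byte 0xEE = 11101110 matches 1110xxxx → 3-byte sequence.
Byte 1: 0xEE = 11101110, payload 1110 (4 bits).
Byte 2: 0x85 = 10000101 (10xxxxxx ✓), payload 000101.
Byte 3: 0x83 = 10000011 (10xxxxxx ✓), payload 000011.
Concatenate: 1110000101000011 = 0xE143 (16 bits → U+E143).

U+E143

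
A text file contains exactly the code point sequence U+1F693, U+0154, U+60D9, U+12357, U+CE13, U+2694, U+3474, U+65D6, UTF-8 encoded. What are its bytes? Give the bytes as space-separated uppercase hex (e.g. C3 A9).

U+1F693: 4-byte form → F0 9F 9A 93.
U+0154: 2-byte form → C5 94.
U+60D9: 3-byte form → E6 83 99.
U+12357: 4-byte form → F0 92 8D 97.
U+CE13: 3-byte form → EC B8 93.
U+2694: 3-byte form → E2 9A 94.
U+3474: 3-byte form → E3 91 B4.
U+65D6: 3-byte form → E6 97 96.
Concatenated (25 bytes): F0 9F 9A 93 C5 94 E6 83 99 F0 92 8D 97 EC B8 93 E2 9A 94 E3 91 B4 E6 97 96.

F0 9F 9A 93 C5 94 E6 83 99 F0 92 8D 97 EC B8 93 E2 9A 94 E3 91 B4 E6 97 96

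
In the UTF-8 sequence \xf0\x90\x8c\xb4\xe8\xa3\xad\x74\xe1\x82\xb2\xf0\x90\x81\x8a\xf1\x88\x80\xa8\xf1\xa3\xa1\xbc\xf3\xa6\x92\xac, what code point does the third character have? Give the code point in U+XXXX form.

Offset 0: leading byte 0xF0 = 11110000 → 4-byte char #1 = F0 90 8C B4.
Offset 4: leading byte 0xE8 = 11101000 → 3-byte char #2 = E8 A3 AD.
Offset 7: leading byte 0x74 = 01110100 → 1-byte char #3 = 74.
Leading byte 0x74 = 01110100 matches 0xxxxxxx → 1-byte sequence.
Byte 1: 0x74 = 01110100, payload 1110100 (7 bits).
Concatenate: 1110100 = 0x74 (7 bits → U+0074).

U+0074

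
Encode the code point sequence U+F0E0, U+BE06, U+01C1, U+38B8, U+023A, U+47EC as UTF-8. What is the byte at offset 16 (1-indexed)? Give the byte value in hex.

1-indexed offset 16 is 0-indexed offset 15.
U+F0E0 → 3-byte form EF 83 A0 at offsets 0–2.
U+BE06 → 3-byte form EB B8 86 at offsets 3–5.
U+01C1 → 2-byte form C7 81 at offsets 6–7.
U+38B8 → 3-byte form E3 A2 B8 at offsets 8–10.
U+023A → 2-byte form C8 BA at offsets 11–12.
U+47EC → 3-byte form E4 9F AC at offsets 13–15.
Offset 15 falls in char 6's range; it's byte 3 of E4 9F AC = 0xAC.

0xAC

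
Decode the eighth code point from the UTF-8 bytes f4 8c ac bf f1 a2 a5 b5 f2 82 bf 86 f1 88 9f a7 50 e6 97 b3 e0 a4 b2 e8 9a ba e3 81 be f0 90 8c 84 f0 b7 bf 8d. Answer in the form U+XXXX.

U+86BA

Offset 0: leading byte 0xF4 = 11110100 → 4-byte char #1 = F4 8C AC BF.
Offset 4: leading byte 0xF1 = 11110001 → 4-byte char #2 = F1 A2 A5 B5.
Offset 8: leading byte 0xF2 = 11110010 → 4-byte char #3 = F2 82 BF 86.
Offset 12: leading byte 0xF1 = 11110001 → 4-byte char #4 = F1 88 9F A7.
Offset 16: leading byte 0x50 = 01010000 → 1-byte char #5 = 50.
Offset 17: leading byte 0xE6 = 11100110 → 3-byte char #6 = E6 97 B3.
Offset 20: leading byte 0xE0 = 11100000 → 3-byte char #7 = E0 A4 B2.
Offset 23: leading byte 0xE8 = 11101000 → 3-byte char #8 = E8 9A BA.
Leading byte 0xE8 = 11101000 matches 1110xxxx → 3-byte sequence.
Byte 1: 0xE8 = 11101000, payload 1000 (4 bits).
Byte 2: 0x9A = 10011010 (10xxxxxx ✓), payload 011010.
Byte 3: 0xBA = 10111010 (10xxxxxx ✓), payload 111010.
Concatenate: 1000011010111010 = 0x86BA (16 bits → U+86BA).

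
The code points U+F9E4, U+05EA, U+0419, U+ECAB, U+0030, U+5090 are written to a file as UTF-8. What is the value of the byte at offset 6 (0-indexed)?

U+F9E4 → 3-byte form EF A7 A4 at offsets 0–2.
U+05EA → 2-byte form D7 AA at offsets 3–4.
U+0419 → 2-byte form D0 99 at offsets 5–6.
Offset 6 falls in char 3's range; it's byte 2 of D0 99 = 0x99.

0x99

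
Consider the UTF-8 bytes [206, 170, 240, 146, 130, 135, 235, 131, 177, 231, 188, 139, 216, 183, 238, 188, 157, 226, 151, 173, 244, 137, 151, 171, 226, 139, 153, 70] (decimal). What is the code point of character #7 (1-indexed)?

Offset 0: leading byte 0xCE = 11001110 → 2-byte char #1 = CE AA.
Offset 2: leading byte 0xF0 = 11110000 → 4-byte char #2 = F0 92 82 87.
Offset 6: leading byte 0xEB = 11101011 → 3-byte char #3 = EB 83 B1.
Offset 9: leading byte 0xE7 = 11100111 → 3-byte char #4 = E7 BC 8B.
Offset 12: leading byte 0xD8 = 11011000 → 2-byte char #5 = D8 B7.
Offset 14: leading byte 0xEE = 11101110 → 3-byte char #6 = EE BC 9D.
Offset 17: leading byte 0xE2 = 11100010 → 3-byte char #7 = E2 97 AD.
Leading byte 0xE2 = 11100010 matches 1110xxxx → 3-byte sequence.
Byte 1: 0xE2 = 11100010, payload 0010 (4 bits).
Byte 2: 0x97 = 10010111 (10xxxxxx ✓), payload 010111.
Byte 3: 0xAD = 10101101 (10xxxxxx ✓), payload 101101.
Concatenate: 0010010111101101 = 0x25ED (16 bits → U+25ED).

U+25ED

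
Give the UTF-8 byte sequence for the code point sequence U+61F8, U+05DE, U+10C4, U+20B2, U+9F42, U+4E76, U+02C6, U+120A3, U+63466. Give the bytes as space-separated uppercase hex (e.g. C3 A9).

E6 87 B8 D7 9E E1 83 84 E2 82 B2 E9 BD 82 E4 B9 B6 CB 86 F0 92 82 A3 F1 A3 91 A6

U+61F8: 3-byte form → E6 87 B8.
U+05DE: 2-byte form → D7 9E.
U+10C4: 3-byte form → E1 83 84.
U+20B2: 3-byte form → E2 82 B2.
U+9F42: 3-byte form → E9 BD 82.
U+4E76: 3-byte form → E4 B9 B6.
U+02C6: 2-byte form → CB 86.
U+120A3: 4-byte form → F0 92 82 A3.
U+63466: 4-byte form → F1 A3 91 A6.
Concatenated (27 bytes): E6 87 B8 D7 9E E1 83 84 E2 82 B2 E9 BD 82 E4 B9 B6 CB 86 F0 92 82 A3 F1 A3 91 A6.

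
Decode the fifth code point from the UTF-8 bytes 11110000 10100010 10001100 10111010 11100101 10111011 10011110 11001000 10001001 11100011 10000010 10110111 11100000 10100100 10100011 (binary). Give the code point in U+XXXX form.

U+0923

Offset 0: leading byte 0xF0 = 11110000 → 4-byte char #1 = F0 A2 8C BA.
Offset 4: leading byte 0xE5 = 11100101 → 3-byte char #2 = E5 BB 9E.
Offset 7: leading byte 0xC8 = 11001000 → 2-byte char #3 = C8 89.
Offset 9: leading byte 0xE3 = 11100011 → 3-byte char #4 = E3 82 B7.
Offset 12: leading byte 0xE0 = 11100000 → 3-byte char #5 = E0 A4 A3.
Leading byte 0xE0 = 11100000 matches 1110xxxx → 3-byte sequence.
Byte 1: 0xE0 = 11100000, payload 0000 (4 bits).
Byte 2: 0xA4 = 10100100 (10xxxxxx ✓), payload 100100.
Byte 3: 0xA3 = 10100011 (10xxxxxx ✓), payload 100011.
Concatenate: 0000100100100011 = 0x923 (16 bits → U+0923).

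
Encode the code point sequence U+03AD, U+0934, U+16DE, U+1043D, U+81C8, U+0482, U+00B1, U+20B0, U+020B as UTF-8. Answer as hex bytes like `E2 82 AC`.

U+03AD: 2-byte form → CE AD.
U+0934: 3-byte form → E0 A4 B4.
U+16DE: 3-byte form → E1 9B 9E.
U+1043D: 4-byte form → F0 90 90 BD.
U+81C8: 3-byte form → E8 87 88.
U+0482: 2-byte form → D2 82.
U+00B1: 2-byte form → C2 B1.
U+20B0: 3-byte form → E2 82 B0.
U+020B: 2-byte form → C8 8B.
Concatenated (24 bytes): CE AD E0 A4 B4 E1 9B 9E F0 90 90 BD E8 87 88 D2 82 C2 B1 E2 82 B0 C8 8B.

CE AD E0 A4 B4 E1 9B 9E F0 90 90 BD E8 87 88 D2 82 C2 B1 E2 82 B0 C8 8B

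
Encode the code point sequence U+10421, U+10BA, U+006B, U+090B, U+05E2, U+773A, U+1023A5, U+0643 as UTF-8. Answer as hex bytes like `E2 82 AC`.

F0 90 90 A1 E1 82 BA 6B E0 A4 8B D7 A2 E7 9C BA F4 82 8E A5 D9 83

U+10421: 4-byte form → F0 90 90 A1.
U+10BA: 3-byte form → E1 82 BA.
U+006B: 1-byte form → 6B.
U+090B: 3-byte form → E0 A4 8B.
U+05E2: 2-byte form → D7 A2.
U+773A: 3-byte form → E7 9C BA.
U+1023A5: 4-byte form → F4 82 8E A5.
U+0643: 2-byte form → D9 83.
Concatenated (22 bytes): F0 90 90 A1 E1 82 BA 6B E0 A4 8B D7 A2 E7 9C BA F4 82 8E A5 D9 83.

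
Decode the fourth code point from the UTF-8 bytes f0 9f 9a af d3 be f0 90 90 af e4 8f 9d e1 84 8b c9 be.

Offset 0: leading byte 0xF0 = 11110000 → 4-byte char #1 = F0 9F 9A AF.
Offset 4: leading byte 0xD3 = 11010011 → 2-byte char #2 = D3 BE.
Offset 6: leading byte 0xF0 = 11110000 → 4-byte char #3 = F0 90 90 AF.
Offset 10: leading byte 0xE4 = 11100100 → 3-byte char #4 = E4 8F 9D.
Leading byte 0xE4 = 11100100 matches 1110xxxx → 3-byte sequence.
Byte 1: 0xE4 = 11100100, payload 0100 (4 bits).
Byte 2: 0x8F = 10001111 (10xxxxxx ✓), payload 001111.
Byte 3: 0x9D = 10011101 (10xxxxxx ✓), payload 011101.
Concatenate: 0100001111011101 = 0x43DD (16 bits → U+43DD).

U+43DD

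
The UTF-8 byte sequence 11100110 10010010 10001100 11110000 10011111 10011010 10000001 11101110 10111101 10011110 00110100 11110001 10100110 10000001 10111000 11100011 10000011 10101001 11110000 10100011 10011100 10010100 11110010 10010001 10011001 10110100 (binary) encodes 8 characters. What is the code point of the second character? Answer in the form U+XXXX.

Offset 0: leading byte 0xE6 = 11100110 → 3-byte char #1 = E6 92 8C.
Offset 3: leading byte 0xF0 = 11110000 → 4-byte char #2 = F0 9F 9A 81.
Leading byte 0xF0 = 11110000 matches 11110xxx → 4-byte sequence.
Byte 1: 0xF0 = 11110000, payload 000 (3 bits).
Byte 2: 0x9F = 10011111 (10xxxxxx ✓), payload 011111.
Byte 3: 0x9A = 10011010 (10xxxxxx ✓), payload 011010.
Byte 4: 0x81 = 10000001 (10xxxxxx ✓), payload 000001.
Concatenate: 000011111011010000001 = 0x1F681 (21 bits → U+1F681).

U+1F681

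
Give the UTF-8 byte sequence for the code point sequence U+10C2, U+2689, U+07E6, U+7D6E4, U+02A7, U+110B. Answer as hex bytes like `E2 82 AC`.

E1 83 82 E2 9A 89 DF A6 F1 BD 9B A4 CA A7 E1 84 8B

U+10C2: 3-byte form → E1 83 82.
U+2689: 3-byte form → E2 9A 89.
U+07E6: 2-byte form → DF A6.
U+7D6E4: 4-byte form → F1 BD 9B A4.
U+02A7: 2-byte form → CA A7.
U+110B: 3-byte form → E1 84 8B.
Concatenated (17 bytes): E1 83 82 E2 9A 89 DF A6 F1 BD 9B A4 CA A7 E1 84 8B.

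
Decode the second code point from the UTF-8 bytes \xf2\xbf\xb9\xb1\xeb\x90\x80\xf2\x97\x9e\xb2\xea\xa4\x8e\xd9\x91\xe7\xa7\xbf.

U+B400

Offset 0: leading byte 0xF2 = 11110010 → 4-byte char #1 = F2 BF B9 B1.
Offset 4: leading byte 0xEB = 11101011 → 3-byte char #2 = EB 90 80.
Leading byte 0xEB = 11101011 matches 1110xxxx → 3-byte sequence.
Byte 1: 0xEB = 11101011, payload 1011 (4 bits).
Byte 2: 0x90 = 10010000 (10xxxxxx ✓), payload 010000.
Byte 3: 0x80 = 10000000 (10xxxxxx ✓), payload 000000.
Concatenate: 1011010000000000 = 0xB400 (16 bits → U+B400).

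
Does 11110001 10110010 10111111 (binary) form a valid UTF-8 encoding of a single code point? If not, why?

invalid (sequence truncated)

Leading byte 0xF1 = 11110001 → 4-byte form, but only 3 bytes are present.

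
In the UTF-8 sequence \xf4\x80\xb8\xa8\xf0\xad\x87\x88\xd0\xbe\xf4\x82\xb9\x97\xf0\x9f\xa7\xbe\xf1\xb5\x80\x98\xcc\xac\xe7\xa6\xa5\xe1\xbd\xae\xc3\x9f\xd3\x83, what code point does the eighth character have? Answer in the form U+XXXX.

U+79A5

Offset 0: leading byte 0xF4 = 11110100 → 4-byte char #1 = F4 80 B8 A8.
Offset 4: leading byte 0xF0 = 11110000 → 4-byte char #2 = F0 AD 87 88.
Offset 8: leading byte 0xD0 = 11010000 → 2-byte char #3 = D0 BE.
Offset 10: leading byte 0xF4 = 11110100 → 4-byte char #4 = F4 82 B9 97.
Offset 14: leading byte 0xF0 = 11110000 → 4-byte char #5 = F0 9F A7 BE.
Offset 18: leading byte 0xF1 = 11110001 → 4-byte char #6 = F1 B5 80 98.
Offset 22: leading byte 0xCC = 11001100 → 2-byte char #7 = CC AC.
Offset 24: leading byte 0xE7 = 11100111 → 3-byte char #8 = E7 A6 A5.
Leading byte 0xE7 = 11100111 matches 1110xxxx → 3-byte sequence.
Byte 1: 0xE7 = 11100111, payload 0111 (4 bits).
Byte 2: 0xA6 = 10100110 (10xxxxxx ✓), payload 100110.
Byte 3: 0xA5 = 10100101 (10xxxxxx ✓), payload 100101.
Concatenate: 0111100110100101 = 0x79A5 (16 bits → U+79A5).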